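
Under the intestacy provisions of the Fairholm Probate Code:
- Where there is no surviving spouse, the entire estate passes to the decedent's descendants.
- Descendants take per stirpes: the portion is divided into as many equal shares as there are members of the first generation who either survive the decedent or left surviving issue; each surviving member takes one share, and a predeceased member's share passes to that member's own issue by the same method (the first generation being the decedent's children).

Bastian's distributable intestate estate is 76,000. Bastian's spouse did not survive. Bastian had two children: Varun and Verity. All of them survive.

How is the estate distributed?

The entire 76,000 passes to the descendants.
That amount (76,000) is divided into 2 shares of 38,000: Varun and Verity each take 38,000.

Varun: 38,000; Verity: 38,000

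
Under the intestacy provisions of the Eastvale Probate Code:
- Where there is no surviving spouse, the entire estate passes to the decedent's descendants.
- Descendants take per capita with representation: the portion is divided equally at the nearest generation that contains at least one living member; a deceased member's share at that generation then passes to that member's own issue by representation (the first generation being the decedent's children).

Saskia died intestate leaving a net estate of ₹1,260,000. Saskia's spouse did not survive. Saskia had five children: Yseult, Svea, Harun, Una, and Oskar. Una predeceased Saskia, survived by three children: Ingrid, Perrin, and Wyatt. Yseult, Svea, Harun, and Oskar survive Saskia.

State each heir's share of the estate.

The entire ₹1,260,000 passes to the descendants.
That amount (₹1,260,000) is divided into 5 shares of ₹252,000: Yseult, Svea, Harun, and Oskar each take ₹252,000; Una's ₹252,000 share passes to Una's issue.
Una's share (₹252,000) is divided into 3 shares of ₹84,000: Ingrid, Perrin, and Wyatt each take ₹84,000.

Yseult: ₹252,000; Svea: ₹252,000; Harun: ₹252,000; Ingrid: ₹84,000; Perrin: ₹84,000; Wyatt: ₹84,000; Oskar: ₹252,000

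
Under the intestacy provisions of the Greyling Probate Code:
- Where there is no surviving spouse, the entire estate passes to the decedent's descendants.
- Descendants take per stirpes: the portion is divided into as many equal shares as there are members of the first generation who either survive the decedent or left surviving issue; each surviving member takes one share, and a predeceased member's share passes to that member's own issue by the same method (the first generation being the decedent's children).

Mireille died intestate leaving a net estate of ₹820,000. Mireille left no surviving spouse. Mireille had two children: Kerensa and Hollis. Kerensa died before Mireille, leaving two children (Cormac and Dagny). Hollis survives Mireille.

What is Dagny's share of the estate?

The entire ₹820,000 passes to the descendants.
That amount (₹820,000) is divided into 2 shares of ₹410,000: Hollis takes ₹410,000; Kerensa's ₹410,000 share passes to Kerensa's issue.
Kerensa's share (₹410,000) is divided into 2 shares of ₹205,000: Cormac and Dagny each take ₹205,000.

Dagny receives ₹205,000.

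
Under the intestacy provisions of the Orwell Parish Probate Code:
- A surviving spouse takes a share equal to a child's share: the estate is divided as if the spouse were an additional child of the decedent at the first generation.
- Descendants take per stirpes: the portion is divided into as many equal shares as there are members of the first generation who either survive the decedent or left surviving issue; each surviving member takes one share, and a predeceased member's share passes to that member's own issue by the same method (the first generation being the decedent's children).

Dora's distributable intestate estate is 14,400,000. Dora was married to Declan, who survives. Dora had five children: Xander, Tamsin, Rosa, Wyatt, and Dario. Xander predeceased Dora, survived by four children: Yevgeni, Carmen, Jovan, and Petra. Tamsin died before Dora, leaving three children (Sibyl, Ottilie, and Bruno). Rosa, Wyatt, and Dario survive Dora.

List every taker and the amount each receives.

Declan: 2,400,000; Yevgeni: 600,000; Carmen: 600,000; Jovan: 600,000; Petra: 600,000; Sibyl: 800,000; Ottilie: 800,000; Bruno: 800,000; Rosa: 2,400,000; Wyatt: 2,400,000; Dario: 2,400,000

The spouse counts as an additional share at the children's level, so there are 6 primary shares of 2,400,000. Declan takes one such share (2,400,000).
The children's combined portion (12,000,000) is divided into 5 shares of 2,400,000: Rosa, Wyatt, and Dario each take 2,400,000; Xander's 2,400,000 share passes to Xander's issue; Tamsin's 2,400,000 share passes to Tamsin's issue.
Xander's share (2,400,000) is divided into 4 shares of 600,000: Yevgeni, Carmen, Jovan, and Petra each take 600,000.
Tamsin's share (2,400,000) is divided into 3 shares of 800,000: Sibyl, Ottilie, and Bruno each take 800,000.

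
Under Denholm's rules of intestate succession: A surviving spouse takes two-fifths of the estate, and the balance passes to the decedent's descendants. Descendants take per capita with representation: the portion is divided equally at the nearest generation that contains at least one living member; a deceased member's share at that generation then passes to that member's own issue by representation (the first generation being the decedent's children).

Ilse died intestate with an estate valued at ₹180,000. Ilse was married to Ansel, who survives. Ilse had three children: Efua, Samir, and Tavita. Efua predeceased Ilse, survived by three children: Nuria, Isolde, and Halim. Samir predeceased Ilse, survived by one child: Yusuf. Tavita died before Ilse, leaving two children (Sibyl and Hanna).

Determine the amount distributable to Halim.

Ansel takes two-fifths of ₹180,000 = ₹72,000. The remaining ₹108,000 passes to the descendants.
No child survives, so the initial division is made at the grandchildren's generation.
The descendants' portion (₹108,000) is divided into 6 shares of ₹18,000: Nuria, Isolde, Halim, Yusuf, Sibyl, and Hanna each take ₹18,000.

Halim receives ₹18,000.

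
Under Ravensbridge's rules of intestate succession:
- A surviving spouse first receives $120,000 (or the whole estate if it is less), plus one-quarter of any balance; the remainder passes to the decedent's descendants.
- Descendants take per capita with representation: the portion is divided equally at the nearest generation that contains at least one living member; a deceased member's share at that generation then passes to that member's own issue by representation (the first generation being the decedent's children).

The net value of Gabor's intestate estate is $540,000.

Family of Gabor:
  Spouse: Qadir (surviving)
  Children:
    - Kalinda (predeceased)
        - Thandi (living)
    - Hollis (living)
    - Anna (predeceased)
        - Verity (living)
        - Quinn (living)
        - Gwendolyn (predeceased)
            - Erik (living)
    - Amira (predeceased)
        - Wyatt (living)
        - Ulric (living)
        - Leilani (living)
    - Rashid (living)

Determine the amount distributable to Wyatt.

Qadir first takes $120,000, leaving a balance of $420,000. Qadir then takes one-quarter of the balance ($105,000), for a total of $225,000. The remaining $315,000 passes to the descendants.
The descendants' portion ($315,000) is divided into 5 shares of $63,000: Hollis and Rashid each take $63,000; Kalinda's $63,000 share passes to Kalinda's issue; Anna's $63,000 share passes to Anna's issue; Amira's $63,000 share passes to Amira's issue.
Kalinda's share ($63,000) passes entirely to Thandi.
Anna's share ($63,000) is divided into 3 shares of $21,000: Verity and Quinn each take $21,000; Gwendolyn's $21,000 share passes to Gwendolyn's issue.
Gwendolyn's share ($21,000) passes entirely to Erik.
Amira's share ($63,000) is divided into 3 shares of $21,000: Wyatt, Ulric, and Leilani each take $21,000.

Wyatt receives $21,000.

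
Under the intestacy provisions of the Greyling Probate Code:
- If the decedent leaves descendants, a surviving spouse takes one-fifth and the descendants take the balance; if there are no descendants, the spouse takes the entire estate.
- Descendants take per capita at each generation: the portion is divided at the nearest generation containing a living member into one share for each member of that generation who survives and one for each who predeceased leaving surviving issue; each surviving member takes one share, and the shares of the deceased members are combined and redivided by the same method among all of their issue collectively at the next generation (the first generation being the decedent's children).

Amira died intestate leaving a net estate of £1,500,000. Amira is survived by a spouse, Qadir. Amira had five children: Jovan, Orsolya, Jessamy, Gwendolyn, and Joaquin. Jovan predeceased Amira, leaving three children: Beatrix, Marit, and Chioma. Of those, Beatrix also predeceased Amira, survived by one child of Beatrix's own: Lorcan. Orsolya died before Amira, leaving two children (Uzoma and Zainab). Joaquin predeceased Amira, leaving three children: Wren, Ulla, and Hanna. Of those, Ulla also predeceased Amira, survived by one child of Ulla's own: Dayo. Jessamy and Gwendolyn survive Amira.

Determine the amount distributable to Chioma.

Chioma receives £90,000.

Qadir takes one-fifth of £1,500,000 = £300,000. The remaining £1,200,000 passes to the descendants.
The descendants' portion (£1,200,000) is divided at the children's generation into 5 shares of £240,000. Jessamy and Gwendolyn each take £240,000. The 3 shares of the deceased (Jovan, Orsolya, and Joaquin) are combined into a pool of £720,000.
That pool (£720,000) is divided at the grandchildren's generation into 8 shares of £90,000. Marit, Chioma, Uzoma, Zainab, Wren, and Hanna each take £90,000. The 2 shares of the deceased (Beatrix and Ulla) are combined into a pool of £180,000.
That pool (£180,000) is divided at the great-grandchildren's generation equally among Lorcan and Dayo: £90,000 each.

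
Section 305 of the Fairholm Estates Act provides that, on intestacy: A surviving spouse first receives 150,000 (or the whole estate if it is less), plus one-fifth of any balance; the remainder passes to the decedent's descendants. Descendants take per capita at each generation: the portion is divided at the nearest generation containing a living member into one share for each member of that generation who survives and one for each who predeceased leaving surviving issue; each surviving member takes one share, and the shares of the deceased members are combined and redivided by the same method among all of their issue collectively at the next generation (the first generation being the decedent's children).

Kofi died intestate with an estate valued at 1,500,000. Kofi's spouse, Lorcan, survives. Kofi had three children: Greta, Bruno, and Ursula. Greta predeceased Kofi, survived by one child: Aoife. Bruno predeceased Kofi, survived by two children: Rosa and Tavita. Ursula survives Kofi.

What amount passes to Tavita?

Lorcan first takes 150,000, leaving a balance of 1,350,000. Lorcan then takes one-fifth of the balance (270,000), for a total of 420,000. The remaining 1,080,000 passes to the descendants.
The descendants' portion (1,080,000) is divided at the children's generation into 3 shares of 360,000. Ursula takes 360,000. The 2 shares of the deceased (Greta and Bruno) are combined into a pool of 720,000.
That pool (720,000) is divided at the grandchildren's generation equally among Aoife, Rosa, and Tavita: 240,000 each.

Tavita receives 240,000.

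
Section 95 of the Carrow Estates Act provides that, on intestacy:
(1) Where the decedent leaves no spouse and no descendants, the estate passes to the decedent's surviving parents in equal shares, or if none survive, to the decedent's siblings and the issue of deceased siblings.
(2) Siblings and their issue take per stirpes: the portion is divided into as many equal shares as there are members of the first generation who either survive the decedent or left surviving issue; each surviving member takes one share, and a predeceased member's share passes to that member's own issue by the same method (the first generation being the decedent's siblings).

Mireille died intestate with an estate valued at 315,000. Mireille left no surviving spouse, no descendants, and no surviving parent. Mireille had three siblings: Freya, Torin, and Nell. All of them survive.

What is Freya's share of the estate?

The entire 315,000 passes to the siblings and their issue.
That amount (315,000) is divided into 3 shares of 105,000: Freya, Torin, and Nell each take 105,000.

Freya receives 105,000.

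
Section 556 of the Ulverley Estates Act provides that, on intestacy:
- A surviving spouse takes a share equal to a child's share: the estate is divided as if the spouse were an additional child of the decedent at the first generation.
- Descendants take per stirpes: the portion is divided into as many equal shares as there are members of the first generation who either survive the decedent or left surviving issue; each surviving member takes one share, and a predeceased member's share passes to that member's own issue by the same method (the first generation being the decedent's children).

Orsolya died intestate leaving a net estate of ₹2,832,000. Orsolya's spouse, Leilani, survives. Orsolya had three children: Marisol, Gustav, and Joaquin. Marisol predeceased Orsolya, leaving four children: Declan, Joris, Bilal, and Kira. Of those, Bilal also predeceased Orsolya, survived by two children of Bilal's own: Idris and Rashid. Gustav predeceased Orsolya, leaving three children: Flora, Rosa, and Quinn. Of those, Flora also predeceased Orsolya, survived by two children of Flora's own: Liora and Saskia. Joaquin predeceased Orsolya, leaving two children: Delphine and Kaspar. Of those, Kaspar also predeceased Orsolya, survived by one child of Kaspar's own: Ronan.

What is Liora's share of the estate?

Liora receives ₹118,000.

The spouse counts as an additional share at the children's level, so there are 4 primary shares of ₹708,000. Leilani takes one such share (₹708,000).
The children's combined portion (₹2,124,000) is divided into 3 shares of ₹708,000: Marisol's ₹708,000 share passes to Marisol's issue; Gustav's ₹708,000 share passes to Gustav's issue; Joaquin's ₹708,000 share passes to Joaquin's issue.
Marisol's share (₹708,000) is divided into 4 shares of ₹177,000: Declan, Joris, and Kira each take ₹177,000; Bilal's ₹177,000 share passes to Bilal's issue.
Bilal's share (₹177,000) is divided into 2 shares of ₹88,500: Idris and Rashid each take ₹88,500.
Gustav's share (₹708,000) is divided into 3 shares of ₹236,000: Rosa and Quinn each take ₹236,000; Flora's ₹236,000 share passes to Flora's issue.
Flora's share (₹236,000) is divided into 2 shares of ₹118,000: Liora and Saskia each take ₹118,000.
Joaquin's share (₹708,000) is divided into 2 shares of ₹354,000: Delphine takes ₹354,000; Kaspar's ₹354,000 share passes to Kaspar's issue.
Kaspar's share (₹354,000) passes entirely to Ronan.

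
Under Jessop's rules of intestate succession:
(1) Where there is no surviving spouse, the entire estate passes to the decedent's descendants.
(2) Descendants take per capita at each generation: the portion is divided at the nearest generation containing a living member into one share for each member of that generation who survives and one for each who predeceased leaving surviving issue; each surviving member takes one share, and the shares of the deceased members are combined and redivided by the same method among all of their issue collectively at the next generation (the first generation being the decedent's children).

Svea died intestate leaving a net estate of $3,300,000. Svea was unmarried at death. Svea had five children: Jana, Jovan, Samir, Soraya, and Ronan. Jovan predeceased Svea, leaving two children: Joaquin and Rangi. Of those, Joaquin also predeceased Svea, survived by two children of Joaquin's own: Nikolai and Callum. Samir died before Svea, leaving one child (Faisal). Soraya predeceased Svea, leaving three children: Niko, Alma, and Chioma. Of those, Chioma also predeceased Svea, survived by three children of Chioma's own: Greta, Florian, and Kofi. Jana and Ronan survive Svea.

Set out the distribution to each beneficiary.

Jana: $660,000; Nikolai: $132,000; Callum: $132,000; Rangi: $330,000; Faisal: $330,000; Niko: $330,000; Alma: $330,000; Greta: $132,000; Florian: $132,000; Kofi: $132,000; Ronan: $660,000

The entire $3,300,000 passes to the descendants.
That amount ($3,300,000) is divided at the children's generation into 5 shares of $660,000. Jana and Ronan each take $660,000. The 3 shares of the deceased (Jovan, Samir, and Soraya) are combined into a pool of $1,980,000.
That pool ($1,980,000) is divided at the grandchildren's generation into 6 shares of $330,000. Rangi, Faisal, Niko, and Alma each take $330,000. The 2 shares of the deceased (Joaquin and Chioma) are combined into a pool of $660,000.
That pool ($660,000) is divided at the great-grandchildren's generation equally among Nikolai, Callum, Greta, Florian, and Kofi: $132,000 each.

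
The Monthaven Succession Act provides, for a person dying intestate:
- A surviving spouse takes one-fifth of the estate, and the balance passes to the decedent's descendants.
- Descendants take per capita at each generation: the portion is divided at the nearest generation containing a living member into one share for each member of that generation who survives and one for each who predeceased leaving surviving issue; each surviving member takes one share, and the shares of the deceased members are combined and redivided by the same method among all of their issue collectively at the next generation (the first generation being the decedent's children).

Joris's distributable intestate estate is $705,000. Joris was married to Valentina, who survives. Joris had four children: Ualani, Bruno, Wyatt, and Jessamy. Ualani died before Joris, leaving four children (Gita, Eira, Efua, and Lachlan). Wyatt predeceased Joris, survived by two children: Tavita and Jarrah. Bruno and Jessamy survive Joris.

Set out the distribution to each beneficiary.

Valentina takes one-fifth of $705,000 = $141,000. The remaining $564,000 passes to the descendants.
The descendants' portion ($564,000) is divided at the children's generation into 4 shares of $141,000. Bruno and Jessamy each take $141,000. The 2 shares of the deceased (Ualani and Wyatt) are combined into a pool of $282,000.
That pool ($282,000) is divided at the grandchildren's generation equally among Gita, Eira, Efua, Lachlan, Tavita, and Jarrah: $47,000 each.

Valentina: $141,000; Gita: $47,000; Eira: $47,000; Efua: $47,000; Lachlan: $47,000; Bruno: $141,000; Tavita: $47,000; Jarrah: $47,000; Jessamy: $141,000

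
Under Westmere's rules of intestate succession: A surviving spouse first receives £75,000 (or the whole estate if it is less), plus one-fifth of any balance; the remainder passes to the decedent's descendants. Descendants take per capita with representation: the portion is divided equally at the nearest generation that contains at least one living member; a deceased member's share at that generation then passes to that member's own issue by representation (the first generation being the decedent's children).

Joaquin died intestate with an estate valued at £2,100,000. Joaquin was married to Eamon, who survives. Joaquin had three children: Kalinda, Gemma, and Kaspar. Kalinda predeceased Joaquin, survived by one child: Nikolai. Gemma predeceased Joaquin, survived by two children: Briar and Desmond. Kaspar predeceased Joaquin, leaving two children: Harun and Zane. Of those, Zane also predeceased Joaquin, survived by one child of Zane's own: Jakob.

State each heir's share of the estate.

Eamon first takes £75,000, leaving a balance of £2,025,000. Eamon then takes one-fifth of the balance (£405,000), for a total of £480,000. The remaining £1,620,000 passes to the descendants.
No child survives, so the initial division is made at the grandchildren's generation.
The descendants' portion (£1,620,000) is divided into 5 shares of £324,000: Nikolai, Briar, Desmond, and Harun each take £324,000; Zane's £324,000 share passes to Zane's issue.
Zane's share (£324,000) passes entirely to Jakob.

Eamon: £480,000; Nikolai: £324,000; Briar: £324,000; Desmond: £324,000; Harun: £324,000; Jakob: £324,000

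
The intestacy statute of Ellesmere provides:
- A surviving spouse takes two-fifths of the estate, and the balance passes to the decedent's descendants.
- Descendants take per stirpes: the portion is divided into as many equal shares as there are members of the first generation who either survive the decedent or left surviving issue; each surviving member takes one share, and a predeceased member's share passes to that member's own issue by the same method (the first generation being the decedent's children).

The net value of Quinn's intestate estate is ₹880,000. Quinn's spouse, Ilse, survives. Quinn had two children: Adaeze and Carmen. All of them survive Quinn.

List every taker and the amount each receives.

Ilse takes two-fifths of ₹880,000 = ₹352,000. The remaining ₹528,000 passes to the descendants.
The descendants' portion (₹528,000) is divided into 2 shares of ₹264,000: Adaeze and Carmen each take ₹264,000.

Ilse: ₹352,000; Adaeze: ₹264,000; Carmen: ₹264,000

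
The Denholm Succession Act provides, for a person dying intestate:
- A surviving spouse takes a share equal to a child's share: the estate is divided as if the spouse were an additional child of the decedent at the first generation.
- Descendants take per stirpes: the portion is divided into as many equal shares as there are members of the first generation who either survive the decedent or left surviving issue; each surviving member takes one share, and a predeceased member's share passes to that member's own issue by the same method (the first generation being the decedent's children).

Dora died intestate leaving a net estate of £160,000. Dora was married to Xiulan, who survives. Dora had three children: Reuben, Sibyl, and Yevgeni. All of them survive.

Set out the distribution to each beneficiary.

Xiulan: £40,000; Reuben: £40,000; Sibyl: £40,000; Yevgeni: £40,000

The spouse counts as an additional share at the children's level, so there are 4 primary shares of £40,000. Xiulan takes one such share (£40,000).
The children's combined portion (£120,000) is divided into 3 shares of £40,000: Reuben, Sibyl, and Yevgeni each take £40,000.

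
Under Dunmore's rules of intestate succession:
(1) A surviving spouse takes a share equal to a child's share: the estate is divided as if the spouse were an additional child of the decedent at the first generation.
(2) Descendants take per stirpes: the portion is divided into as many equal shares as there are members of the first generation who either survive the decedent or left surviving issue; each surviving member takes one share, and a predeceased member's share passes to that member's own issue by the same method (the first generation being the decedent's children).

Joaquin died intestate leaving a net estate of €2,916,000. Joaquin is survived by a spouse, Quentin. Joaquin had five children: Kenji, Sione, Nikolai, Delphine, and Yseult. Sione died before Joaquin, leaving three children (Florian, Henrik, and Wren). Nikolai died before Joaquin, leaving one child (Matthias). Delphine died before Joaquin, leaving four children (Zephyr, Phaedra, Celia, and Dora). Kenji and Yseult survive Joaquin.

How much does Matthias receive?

The spouse counts as an additional share at the children's level, so there are 6 primary shares of €486,000. Quentin takes one such share (€486,000).
The children's combined portion (€2,430,000) is divided into 5 shares of €486,000: Kenji and Yseult each take €486,000; Sione's €486,000 share passes to Sione's issue; Nikolai's €486,000 share passes to Nikolai's issue; Delphine's €486,000 share passes to Delphine's issue.
Sione's share (€486,000) is divided into 3 shares of €162,000: Florian, Henrik, and Wren each take €162,000.
Nikolai's share (€486,000) passes entirely to Matthias.
Delphine's share (€486,000) is divided into 4 shares of €121,500: Zephyr, Phaedra, Celia, and Dora each take €121,500.

Matthias receives €486,000.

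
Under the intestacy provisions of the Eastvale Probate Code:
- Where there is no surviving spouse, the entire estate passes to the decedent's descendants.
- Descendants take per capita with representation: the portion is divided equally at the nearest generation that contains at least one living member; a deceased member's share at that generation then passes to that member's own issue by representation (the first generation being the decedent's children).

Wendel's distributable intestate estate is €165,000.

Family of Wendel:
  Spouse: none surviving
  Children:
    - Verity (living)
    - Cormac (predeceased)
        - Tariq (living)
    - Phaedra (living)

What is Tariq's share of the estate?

The entire €165,000 passes to the descendants.
That amount (€165,000) is divided into 3 shares of €55,000: Verity and Phaedra each take €55,000; Cormac's €55,000 share passes to Cormac's issue.
Cormac's share (€55,000) passes entirely to Tariq.

Tariq receives €55,000.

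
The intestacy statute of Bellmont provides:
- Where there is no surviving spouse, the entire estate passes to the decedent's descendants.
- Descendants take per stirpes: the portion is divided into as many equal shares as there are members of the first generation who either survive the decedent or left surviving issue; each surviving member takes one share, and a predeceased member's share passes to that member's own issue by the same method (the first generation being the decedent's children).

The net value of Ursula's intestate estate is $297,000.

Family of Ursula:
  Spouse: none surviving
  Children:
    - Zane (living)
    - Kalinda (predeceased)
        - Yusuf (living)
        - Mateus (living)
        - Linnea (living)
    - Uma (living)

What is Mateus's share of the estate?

Mateus receives $33,000.

The entire $297,000 passes to the descendants.
That amount ($297,000) is divided into 3 shares of $99,000: Zane and Uma each take $99,000; Kalinda's $99,000 share passes to Kalinda's issue.
Kalinda's share ($99,000) is divided into 3 shares of $33,000: Yusuf, Mateus, and Linnea each take $33,000.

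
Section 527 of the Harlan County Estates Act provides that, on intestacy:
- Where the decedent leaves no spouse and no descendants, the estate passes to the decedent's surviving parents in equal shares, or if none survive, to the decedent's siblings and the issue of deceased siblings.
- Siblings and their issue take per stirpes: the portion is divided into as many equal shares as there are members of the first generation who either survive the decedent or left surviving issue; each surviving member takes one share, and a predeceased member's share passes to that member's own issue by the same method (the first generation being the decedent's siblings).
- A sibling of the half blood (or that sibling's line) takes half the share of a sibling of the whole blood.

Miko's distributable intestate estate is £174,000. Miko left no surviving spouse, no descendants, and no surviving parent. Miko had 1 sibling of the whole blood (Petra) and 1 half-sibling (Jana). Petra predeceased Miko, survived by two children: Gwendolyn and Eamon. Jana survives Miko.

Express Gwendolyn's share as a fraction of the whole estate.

The entire £174,000 passes to the siblings and their issue.
Counting each half-blood sibling's line as half a unit, there are 3/2 units in £174,000, so one unit is £116,000. Whole-blood lines (Petra) take £116,000 each; half-blood lines (Jana) take £58,000 each.
Petra's share (£116,000) is divided into 2 shares of £58,000: Gwendolyn and Eamon each take £58,000.

Gwendolyn receives 1/3 of the estate.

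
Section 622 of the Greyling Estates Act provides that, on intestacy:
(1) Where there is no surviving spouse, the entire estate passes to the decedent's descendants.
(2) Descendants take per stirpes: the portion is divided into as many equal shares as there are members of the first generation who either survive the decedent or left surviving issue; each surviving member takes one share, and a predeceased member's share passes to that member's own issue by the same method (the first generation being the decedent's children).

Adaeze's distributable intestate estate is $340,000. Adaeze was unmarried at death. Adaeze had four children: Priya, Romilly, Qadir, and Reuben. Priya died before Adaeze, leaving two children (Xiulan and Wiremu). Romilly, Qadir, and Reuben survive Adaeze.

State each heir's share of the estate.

The entire $340,000 passes to the descendants.
That amount ($340,000) is divided into 4 shares of $85,000: Romilly, Qadir, and Reuben each take $85,000; Priya's $85,000 share passes to Priya's issue.
Priya's share ($85,000) is divided into 2 shares of $42,500: Xiulan and Wiremu each take $42,500.

Xiulan: $42,500; Wiremu: $42,500; Romilly: $85,000; Qadir: $85,000; Reuben: $85,000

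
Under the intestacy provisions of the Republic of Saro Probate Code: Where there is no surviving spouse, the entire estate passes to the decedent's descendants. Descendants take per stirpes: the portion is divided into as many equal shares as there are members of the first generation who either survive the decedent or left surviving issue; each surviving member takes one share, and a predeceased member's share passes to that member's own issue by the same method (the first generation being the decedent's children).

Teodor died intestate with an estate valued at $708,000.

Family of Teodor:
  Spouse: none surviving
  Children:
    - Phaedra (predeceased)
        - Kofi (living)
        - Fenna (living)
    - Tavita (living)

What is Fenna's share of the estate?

The entire $708,000 passes to the descendants.
That amount ($708,000) is divided into 2 shares of $354,000: Tavita takes $354,000; Phaedra's $354,000 share passes to Phaedra's issue.
Phaedra's share ($354,000) is divided into 2 shares of $177,000: Kofi and Fenna each take $177,000.

Fenna receives $177,000.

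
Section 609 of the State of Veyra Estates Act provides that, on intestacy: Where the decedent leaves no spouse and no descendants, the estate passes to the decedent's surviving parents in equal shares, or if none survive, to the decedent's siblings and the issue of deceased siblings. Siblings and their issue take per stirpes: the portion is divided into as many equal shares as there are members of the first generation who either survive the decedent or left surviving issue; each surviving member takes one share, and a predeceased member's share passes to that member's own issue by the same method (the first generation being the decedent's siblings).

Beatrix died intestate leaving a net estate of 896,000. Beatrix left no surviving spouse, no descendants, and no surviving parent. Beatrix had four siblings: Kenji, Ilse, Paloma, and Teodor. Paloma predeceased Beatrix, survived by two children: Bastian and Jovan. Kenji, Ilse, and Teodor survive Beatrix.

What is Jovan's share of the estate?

The entire 896,000 passes to the siblings and their issue.
That amount (896,000) is divided into 4 shares of 224,000: Kenji, Ilse, and Teodor each take 224,000; Paloma's 224,000 share passes to Paloma's issue.
Paloma's share (224,000) is divided into 2 shares of 112,000: Bastian and Jovan each take 112,000.

Jovan receives 112,000.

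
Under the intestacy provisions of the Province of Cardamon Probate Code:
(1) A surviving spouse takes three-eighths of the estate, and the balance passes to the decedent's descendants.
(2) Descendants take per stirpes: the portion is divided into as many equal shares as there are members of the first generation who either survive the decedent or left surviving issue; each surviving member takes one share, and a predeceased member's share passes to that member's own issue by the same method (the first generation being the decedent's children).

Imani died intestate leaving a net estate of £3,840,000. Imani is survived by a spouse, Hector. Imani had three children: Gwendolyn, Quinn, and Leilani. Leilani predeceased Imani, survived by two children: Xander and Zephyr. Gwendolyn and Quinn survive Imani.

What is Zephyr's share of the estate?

Zephyr receives £400,000.

Hector takes three-eighths of £3,840,000 = £1,440,000. The remaining £2,400,000 passes to the descendants.
The descendants' portion (£2,400,000) is divided into 3 shares of £800,000: Gwendolyn and Quinn each take £800,000; Leilani's £800,000 share passes to Leilani's issue.
Leilani's share (£800,000) is divided into 2 shares of £400,000: Xander and Zephyr each take £400,000.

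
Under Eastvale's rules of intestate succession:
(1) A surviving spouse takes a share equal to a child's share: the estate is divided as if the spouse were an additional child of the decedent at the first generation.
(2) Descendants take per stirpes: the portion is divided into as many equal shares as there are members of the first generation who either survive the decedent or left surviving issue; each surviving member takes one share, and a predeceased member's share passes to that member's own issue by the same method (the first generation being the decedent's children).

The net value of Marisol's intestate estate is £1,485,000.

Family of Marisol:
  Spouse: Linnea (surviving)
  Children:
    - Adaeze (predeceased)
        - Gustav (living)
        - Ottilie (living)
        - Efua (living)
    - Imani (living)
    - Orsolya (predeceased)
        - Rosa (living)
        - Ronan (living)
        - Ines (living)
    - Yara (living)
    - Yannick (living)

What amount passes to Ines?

Ines receives £82,500.

The spouse counts as an additional share at the children's level, so there are 6 primary shares of £247,500. Linnea takes one such share (£247,500).
The children's combined portion (£1,237,500) is divided into 5 shares of £247,500: Imani, Yara, and Yannick each take £247,500; Adaeze's £247,500 share passes to Adaeze's issue; Orsolya's £247,500 share passes to Orsolya's issue.
Adaeze's share (£247,500) is divided into 3 shares of £82,500: Gustav, Ottilie, and Efua each take £82,500.
Orsolya's share (£247,500) is divided into 3 shares of £82,500: Rosa, Ronan, and Ines each take £82,500.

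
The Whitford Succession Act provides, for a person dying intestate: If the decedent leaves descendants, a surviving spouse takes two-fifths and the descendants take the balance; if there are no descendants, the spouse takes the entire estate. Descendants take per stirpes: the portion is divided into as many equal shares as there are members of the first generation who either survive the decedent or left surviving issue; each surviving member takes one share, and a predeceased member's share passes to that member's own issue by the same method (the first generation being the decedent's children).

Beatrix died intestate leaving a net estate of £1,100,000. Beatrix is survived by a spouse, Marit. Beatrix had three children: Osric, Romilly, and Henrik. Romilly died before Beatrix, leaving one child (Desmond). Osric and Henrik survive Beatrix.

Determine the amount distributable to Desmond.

Marit takes two-fifths of £1,100,000 = £440,000. The remaining £660,000 passes to the descendants.
The descendants' portion (£660,000) is divided into 3 shares of £220,000: Osric and Henrik each take £220,000; Romilly's £220,000 share passes to Romilly's issue.
Romilly's share (£220,000) passes entirely to Desmond.

Desmond receives £220,000.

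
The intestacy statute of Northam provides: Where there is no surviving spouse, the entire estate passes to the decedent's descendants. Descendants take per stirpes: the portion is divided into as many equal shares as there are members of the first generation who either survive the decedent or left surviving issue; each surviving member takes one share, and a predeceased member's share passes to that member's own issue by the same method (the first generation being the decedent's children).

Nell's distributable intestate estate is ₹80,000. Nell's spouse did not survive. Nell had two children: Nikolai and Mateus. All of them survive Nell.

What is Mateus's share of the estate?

Mateus receives ₹40,000.

The entire ₹80,000 passes to the descendants.
That amount (₹80,000) is divided into 2 shares of ₹40,000: Nikolai and Mateus each take ₹40,000.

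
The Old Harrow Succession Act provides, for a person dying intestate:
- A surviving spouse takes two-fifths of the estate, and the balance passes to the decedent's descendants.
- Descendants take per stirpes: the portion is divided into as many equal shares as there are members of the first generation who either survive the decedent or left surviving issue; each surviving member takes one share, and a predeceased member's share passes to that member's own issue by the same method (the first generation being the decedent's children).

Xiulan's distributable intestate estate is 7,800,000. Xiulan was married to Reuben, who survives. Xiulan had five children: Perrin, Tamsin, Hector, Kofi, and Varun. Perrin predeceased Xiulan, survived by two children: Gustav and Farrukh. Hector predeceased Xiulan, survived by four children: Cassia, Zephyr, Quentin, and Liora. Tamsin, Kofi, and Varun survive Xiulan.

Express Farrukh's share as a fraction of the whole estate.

Farrukh receives 3/50 of the estate.

Reuben takes two-fifths of 7,800,000 = 3,120,000. The remaining 4,680,000 passes to the descendants.
The descendants' portion (4,680,000) is divided into 5 shares of 936,000: Tamsin, Kofi, and Varun each take 936,000; Perrin's 936,000 share passes to Perrin's issue; Hector's 936,000 share passes to Hector's issue.
Perrin's share (936,000) is divided into 2 shares of 468,000: Gustav and Farrukh each take 468,000.
Hector's share (936,000) is divided into 4 shares of 234,000: Cassia, Zephyr, Quentin, and Liora each take 234,000.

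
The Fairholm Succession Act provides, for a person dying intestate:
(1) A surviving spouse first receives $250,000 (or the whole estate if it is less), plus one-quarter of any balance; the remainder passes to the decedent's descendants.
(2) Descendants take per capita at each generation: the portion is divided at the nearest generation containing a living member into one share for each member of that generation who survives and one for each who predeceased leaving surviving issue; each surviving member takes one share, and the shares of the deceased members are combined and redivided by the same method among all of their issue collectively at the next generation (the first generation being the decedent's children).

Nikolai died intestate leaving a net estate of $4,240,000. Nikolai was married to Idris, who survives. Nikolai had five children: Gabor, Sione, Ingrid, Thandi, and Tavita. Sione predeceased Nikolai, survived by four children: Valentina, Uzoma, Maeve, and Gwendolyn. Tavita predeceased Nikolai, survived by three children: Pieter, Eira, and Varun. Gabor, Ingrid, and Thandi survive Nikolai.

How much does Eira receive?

Idris first takes $250,000, leaving a balance of $3,990,000. Idris then takes one-quarter of the balance ($997,500), for a total of $1,247,500. The remaining $2,992,500 passes to the descendants.
The descendants' portion ($2,992,500) is divided at the children's generation into 5 shares of $598,500. Gabor, Ingrid, and Thandi each take $598,500. The 2 shares of the deceased (Sione and Tavita) are combined into a pool of $1,197,000.
That pool ($1,197,000) is divided at the grandchildren's generation equally among Valentina, Uzoma, Maeve, Gwendolyn, Pieter, Eira, and Varun: $171,000 each.

Eira receives $171,000.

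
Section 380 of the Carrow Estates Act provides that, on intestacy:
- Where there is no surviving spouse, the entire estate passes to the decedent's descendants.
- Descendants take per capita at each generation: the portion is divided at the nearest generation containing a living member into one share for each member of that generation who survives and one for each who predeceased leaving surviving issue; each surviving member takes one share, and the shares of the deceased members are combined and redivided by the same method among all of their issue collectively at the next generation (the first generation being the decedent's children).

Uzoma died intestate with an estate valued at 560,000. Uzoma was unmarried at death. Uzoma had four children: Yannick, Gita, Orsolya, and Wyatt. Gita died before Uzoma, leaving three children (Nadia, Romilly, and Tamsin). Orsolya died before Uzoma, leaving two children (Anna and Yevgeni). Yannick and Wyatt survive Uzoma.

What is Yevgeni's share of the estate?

Yevgeni receives 56,000.

The entire 560,000 passes to the descendants.
That amount (560,000) is divided at the children's generation into 4 shares of 140,000. Yannick and Wyatt each take 140,000. The 2 shares of the deceased (Gita and Orsolya) are combined into a pool of 280,000.
That pool (280,000) is divided at the grandchildren's generation equally among Nadia, Romilly, Tamsin, Anna, and Yevgeni: 56,000 each.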